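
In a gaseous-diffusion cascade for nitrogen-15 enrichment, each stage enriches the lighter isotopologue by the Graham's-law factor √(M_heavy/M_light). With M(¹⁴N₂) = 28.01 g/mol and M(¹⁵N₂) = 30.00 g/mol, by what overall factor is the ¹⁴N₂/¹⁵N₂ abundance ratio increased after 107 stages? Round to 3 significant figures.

Each stage multiplies the ratio by α = √(30.00/28.01), so after 107 stages the overall factor is α^107 = (30.00/28.01)^(107/2).
= 1.07105^(107/2) = 39.3.

39.3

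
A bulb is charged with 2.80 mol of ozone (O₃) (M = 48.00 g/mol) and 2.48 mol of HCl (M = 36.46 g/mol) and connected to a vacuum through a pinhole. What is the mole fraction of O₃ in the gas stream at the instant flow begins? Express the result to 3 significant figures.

Rate_i ∝ x_i/√M_i (Graham's law weighted by mole fraction), so the effusate composition follows n_i/√M_i.
Mole fraction of O₃ in the effusate = (n_O₃/√M_O₃) / (n_O₃/√M_O₃ + n_HCl/√M_HCl)
= (2.80/√48.00) / (2.80/√48.00 + 2.48/√36.46) = 0.4041/(0.4041 + 0.4107) = 0.496.

0.496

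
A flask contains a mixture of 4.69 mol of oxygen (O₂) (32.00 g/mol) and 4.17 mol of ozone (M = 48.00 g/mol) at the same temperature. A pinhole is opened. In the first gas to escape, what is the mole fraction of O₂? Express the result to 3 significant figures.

Rate_i ∝ x_i/√M_i (Graham's law weighted by mole fraction), so the effusate composition follows n_i/√M_i.
So x_O₂ in the escaping gas = (n_O₂/√M_O₂) / Σ(n_i/√M_i)
= (4.69/√32.00) / (4.69/√32.00 + 4.17/√48.00) = 0.8291/(0.8291 + 0.6019) = 0.579.

0.579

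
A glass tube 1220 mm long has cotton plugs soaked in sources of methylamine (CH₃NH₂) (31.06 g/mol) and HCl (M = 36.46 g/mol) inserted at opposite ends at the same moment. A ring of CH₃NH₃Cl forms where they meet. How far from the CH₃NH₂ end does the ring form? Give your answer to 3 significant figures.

634 mm

The fronts meet when d_CH₃NH₂ + d_HCl = L with d_CH₃NH₂/d_HCl = √(M_HCl/M_CH₃NH₂) (Graham's law). Here √(M_HCl/M_CH₃NH₂) = √(36.46/31.06) = 1.083.
With d_CH₃NH₂ + d_HCl = 1220 mm, d_HCl = 1220/(1 + 1.083) = 585.6 mm.
d_CH₃NH₂ = 1220 − 585.6 = 634 mm.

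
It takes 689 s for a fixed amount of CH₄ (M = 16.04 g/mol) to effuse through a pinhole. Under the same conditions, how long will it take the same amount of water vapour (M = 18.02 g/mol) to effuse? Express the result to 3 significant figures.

By Graham's law, t_H₂O/t_CH₄ = √(M_H₂O/M_CH₄) = √(18.02/16.04) = √1.123 = 1.060.
So the time for H₂O is 689 × 1.060 = 730 s.

730 s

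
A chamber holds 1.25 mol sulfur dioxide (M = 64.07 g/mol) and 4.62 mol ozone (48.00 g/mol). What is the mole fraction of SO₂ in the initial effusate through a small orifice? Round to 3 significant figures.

0.190

Effusion rate of each component ∝ n_i/√M_i (partial pressure × 1/√M).
x_SO₂(eff) = (n_SO₂/√M_SO₂) / (n_SO₂/√M_SO₂ + n_O₃/√M_O₃)
= (1.25/√64.07) / (1.25/√64.07 + 4.62/√48.00) = 0.1562/(0.1562 + 0.6668) = 0.190.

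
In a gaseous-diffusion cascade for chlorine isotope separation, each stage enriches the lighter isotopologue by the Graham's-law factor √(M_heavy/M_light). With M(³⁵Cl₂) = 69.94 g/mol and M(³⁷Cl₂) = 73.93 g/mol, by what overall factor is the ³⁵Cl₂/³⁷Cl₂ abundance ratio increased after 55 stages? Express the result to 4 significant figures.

The single-stage factor is √(M_heavy/M_light), so 55 stages give [√(73.93/69.94)]^55 = (73.93/69.94)^(55/2).
= 1.05705^(55/2) = 4.598.

4.598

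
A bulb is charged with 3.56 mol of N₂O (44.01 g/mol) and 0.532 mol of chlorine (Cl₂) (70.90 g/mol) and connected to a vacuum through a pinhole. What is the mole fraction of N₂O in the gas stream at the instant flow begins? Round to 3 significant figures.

Rate_i ∝ x_i/√M_i (Graham's law weighted by mole fraction), so the effusate composition follows n_i/√M_i.
Mole fraction of N₂O in the effusate = (n_N₂O/√M_N₂O) / (n_N₂O/√M_N₂O + n_Cl₂/√M_Cl₂)
= (3.56/√44.01) / (3.56/√44.01 + 0.532/√70.90) = 0.5366/(0.5366 + 0.06318) = 0.895.

0.895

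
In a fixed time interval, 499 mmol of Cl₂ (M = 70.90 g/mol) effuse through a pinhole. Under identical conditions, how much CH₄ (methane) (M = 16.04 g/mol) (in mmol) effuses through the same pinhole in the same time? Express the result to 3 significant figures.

1050 mmol

Since effusion rate ∝ 1/√M, rate_CH₄/rate_Cl₂ = √(M_Cl₂/M_CH₄) = √(70.90/16.04) = √4.420 = 2.102.
So the amount for CH₄ is 499 × 2.102 = 1050 mmol.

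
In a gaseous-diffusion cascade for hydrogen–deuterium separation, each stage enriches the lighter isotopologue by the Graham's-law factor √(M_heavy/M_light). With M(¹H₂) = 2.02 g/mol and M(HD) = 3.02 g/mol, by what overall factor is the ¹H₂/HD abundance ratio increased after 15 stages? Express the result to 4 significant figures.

20.41

The single-stage factor is √(M_heavy/M_light), so 15 stages give [√(3.02/2.02)]^15 = (3.02/2.02)^(15/2).
= 1.49505^(15/2) = 20.41.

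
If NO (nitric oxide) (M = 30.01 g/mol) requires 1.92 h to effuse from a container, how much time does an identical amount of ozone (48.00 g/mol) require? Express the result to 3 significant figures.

2.43 h

Using Graham's law: t_O₃/t_NO = √(M_O₃/M_NO) = √(48.00/30.01) = √1.599 = 1.265.
So the time for O₃ is 1.92 × 1.265 = 2.43 h.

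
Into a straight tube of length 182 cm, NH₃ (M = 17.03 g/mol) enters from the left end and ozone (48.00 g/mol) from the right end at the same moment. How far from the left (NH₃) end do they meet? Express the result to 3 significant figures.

114 cm

The fronts meet when d_NH₃ + d_O₃ = L with d_NH₃/d_O₃ = √(M_O₃/M_NH₃) (Graham's law). Here √(M_O₃/M_NH₃) = √(48.00/17.03) = 1.679.
With d_NH₃ + d_O₃ = 182 cm, d_O₃ = 182/(1 + 1.679) = 67.94 cm.
d_NH₃ = 182 − 67.94 = 114 cm.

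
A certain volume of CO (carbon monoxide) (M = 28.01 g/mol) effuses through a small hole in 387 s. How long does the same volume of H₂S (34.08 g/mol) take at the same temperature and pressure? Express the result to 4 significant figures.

426.9 s

From Graham's law, t_H₂S/t_CO = √(M_H₂S/M_CO) = √(34.08/28.01) = √1.217 = 1.103.
So the time for H₂S is 387 × 1.103 = 426.9 s.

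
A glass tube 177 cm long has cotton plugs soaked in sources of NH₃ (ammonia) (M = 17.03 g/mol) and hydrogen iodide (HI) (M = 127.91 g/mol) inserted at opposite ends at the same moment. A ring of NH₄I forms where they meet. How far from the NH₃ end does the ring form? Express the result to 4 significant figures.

129.7 cm

Graham's law gives d_NH₃/d_HI = rate_NH₃/rate_HI = √(M_HI/M_NH₃) = √(127.91/17.03) = 2.741.
With d_NH₃ + d_HI = 177 cm, d_HI = 177/(1 + 2.741) = 47.32 cm.
d_NH₃ = 177 − 47.32 = 129.7 cm.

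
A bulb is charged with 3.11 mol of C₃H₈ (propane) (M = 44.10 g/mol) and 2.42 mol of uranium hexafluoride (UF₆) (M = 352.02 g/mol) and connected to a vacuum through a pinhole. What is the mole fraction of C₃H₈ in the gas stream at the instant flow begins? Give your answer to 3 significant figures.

0.784

The effusion rate of species i is ∝ p_i/√M_i ∝ n_i/√M_i.
So x_C₃H₈ in the escaping gas = (n_C₃H₈/√M_C₃H₈) / Σ(n_i/√M_i)
= (3.11/√44.10) / (3.11/√44.10 + 2.42/√352.02) = 0.4683/(0.4683 + 0.1290) = 0.784.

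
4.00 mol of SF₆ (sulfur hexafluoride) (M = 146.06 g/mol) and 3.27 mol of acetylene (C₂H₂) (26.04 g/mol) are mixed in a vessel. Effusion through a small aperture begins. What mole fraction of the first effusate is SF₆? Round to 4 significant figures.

0.3406

Effusion rate of each component ∝ n_i/√M_i (partial pressure × 1/√M).
x_SF₆(eff) = (n_SF₆/√M_SF₆) / (n_SF₆/√M_SF₆ + n_C₂H₂/√M_C₂H₂)
= (4.00/√146.06) / (4.00/√146.06 + 3.27/√26.04) = 0.3310/(0.3310 + 0.6408) = 0.3406.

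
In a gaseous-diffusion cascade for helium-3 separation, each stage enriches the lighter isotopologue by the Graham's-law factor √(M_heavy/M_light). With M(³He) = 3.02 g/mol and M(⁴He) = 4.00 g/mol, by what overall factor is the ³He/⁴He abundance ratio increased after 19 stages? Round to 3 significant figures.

The single-stage factor is √(M_heavy/M_light), so 19 stages give [√(4.00/3.02)]^19 = (4.00/3.02)^(19/2).
= 1.32450^(19/2) = 14.4.

14.4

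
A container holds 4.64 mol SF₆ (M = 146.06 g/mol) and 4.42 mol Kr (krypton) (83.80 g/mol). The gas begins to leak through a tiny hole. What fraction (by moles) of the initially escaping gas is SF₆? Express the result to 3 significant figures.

0.443

Effusion rate of each component ∝ n_i/√M_i (partial pressure × 1/√M).
Mole fraction of SF₆ in the effusate = (n_SF₆/√M_SF₆) / (n_SF₆/√M_SF₆ + n_Kr/√M_Kr)
= (4.64/√146.06) / (4.64/√146.06 + 4.42/√83.80) = 0.3839/(0.3839 + 0.4828) = 0.443.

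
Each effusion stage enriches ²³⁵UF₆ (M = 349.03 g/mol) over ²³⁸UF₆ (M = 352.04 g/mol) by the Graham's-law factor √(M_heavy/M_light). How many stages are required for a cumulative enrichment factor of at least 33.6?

Per stage α = (352.04/349.03)^(1/2) = 1.00862^0.5, giving ln α = 0.004293.
Need α^N ≥ 33.6 ⇒ N ≥ ln(33.6) / ln α = 3.515 / 0.004293 = 818.58.
So at least 819 stages are needed.

819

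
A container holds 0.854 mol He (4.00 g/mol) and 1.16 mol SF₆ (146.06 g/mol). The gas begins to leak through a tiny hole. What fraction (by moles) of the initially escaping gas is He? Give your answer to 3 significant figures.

0.816

Effusion rate of each component ∝ n_i/√M_i (partial pressure × 1/√M).
Mole fraction of He in the effusate = (n_He/√M_He) / (n_He/√M_He + n_SF₆/√M_SF₆)
= (0.854/√4.00) / (0.854/√4.00 + 1.16/√146.06) = 0.4270/(0.4270 + 0.09598) = 0.816.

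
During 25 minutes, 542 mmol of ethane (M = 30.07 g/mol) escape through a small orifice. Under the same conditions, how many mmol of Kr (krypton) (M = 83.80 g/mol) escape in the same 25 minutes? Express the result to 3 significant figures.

Since effusion rate ∝ 1/√M, rate_Kr/rate_C₂H₆ = √(M_C₂H₆/M_Kr) = √(30.07/83.80) = √0.3588 = 0.5990.
So the amount for Kr is 542 × 0.5990 = 325 mmol.

325 mmol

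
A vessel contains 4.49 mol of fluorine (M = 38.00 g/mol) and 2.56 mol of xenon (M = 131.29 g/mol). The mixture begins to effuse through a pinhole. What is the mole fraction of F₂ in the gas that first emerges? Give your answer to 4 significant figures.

0.7653

The effusion rate of species i is ∝ p_i/√M_i ∝ n_i/√M_i.
x_F₂(eff) = (n_F₂/√M_F₂) / (n_F₂/√M_F₂ + n_Xe/√M_Xe)
= (4.49/√38.00) / (4.49/√38.00 + 2.56/√131.29) = 0.7284/(0.7284 + 0.2234) = 0.7653.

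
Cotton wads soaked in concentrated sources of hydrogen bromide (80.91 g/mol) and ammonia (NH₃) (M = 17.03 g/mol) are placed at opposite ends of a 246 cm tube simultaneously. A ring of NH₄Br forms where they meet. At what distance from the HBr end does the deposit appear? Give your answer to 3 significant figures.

In equal time, each gas travels a distance ∝ its rate ∝ 1/√M, so d_HBr/d_NH₃ = √(M_NH₃/M_HBr) = √(17.03/80.91) = 0.4588.
With d_HBr + d_NH₃ = 246 cm, d_NH₃ = 246/(1 + 0.4588) = 168.6 cm.
d_HBr = 246 − 168.6 = 77.4 cm.

77.4 cm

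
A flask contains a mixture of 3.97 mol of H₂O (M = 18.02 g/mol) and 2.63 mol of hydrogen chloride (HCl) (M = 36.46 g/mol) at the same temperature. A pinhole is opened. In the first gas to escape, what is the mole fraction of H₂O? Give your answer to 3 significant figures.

0.682

Rate_i ∝ x_i/√M_i (Graham's law weighted by mole fraction), so the effusate composition follows n_i/√M_i.
Mole fraction of H₂O in the effusate = (n_H₂O/√M_H₂O) / (n_H₂O/√M_H₂O + n_HCl/√M_HCl)
= (3.97/√18.02) / (3.97/√18.02 + 2.63/√36.46) = 0.9352/(0.9352 + 0.4356) = 0.682.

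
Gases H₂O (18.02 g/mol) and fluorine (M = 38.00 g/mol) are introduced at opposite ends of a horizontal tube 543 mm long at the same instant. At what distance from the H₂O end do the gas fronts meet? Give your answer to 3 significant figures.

322 mm

The fronts meet when d_H₂O + d_F₂ = L with d_H₂O/d_F₂ = √(M_F₂/M_H₂O) (Graham's law). Here √(M_F₂/M_H₂O) = √(38.00/18.02) = 1.452.
With d_H₂O + d_F₂ = 543 mm, d_F₂ = 543/(1 + 1.452) = 221.4 mm.
d_H₂O = 543 − 221.4 = 322 mm.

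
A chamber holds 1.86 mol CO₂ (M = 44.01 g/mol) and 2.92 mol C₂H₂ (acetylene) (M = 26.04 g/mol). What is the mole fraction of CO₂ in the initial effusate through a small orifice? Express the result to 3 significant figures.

Rate_i ∝ x_i/√M_i (Graham's law weighted by mole fraction), so the effusate composition follows n_i/√M_i.
So x_CO₂ in the escaping gas = (n_CO₂/√M_CO₂) / Σ(n_i/√M_i)
= (1.86/√44.01) / (1.86/√44.01 + 2.92/√26.04) = 0.2804/(0.2804 + 0.5722) = 0.329.

0.329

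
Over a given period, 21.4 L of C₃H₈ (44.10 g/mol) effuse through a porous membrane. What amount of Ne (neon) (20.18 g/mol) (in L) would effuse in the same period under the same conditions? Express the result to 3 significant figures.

31.6 L

Using Graham's law: rate_Ne/rate_C₃H₈ = √(M_C₃H₈/M_Ne) = √(44.10/20.18) = √2.185 = 1.478.
So the volume for Ne is 21.4 × 1.478 = 31.6 L.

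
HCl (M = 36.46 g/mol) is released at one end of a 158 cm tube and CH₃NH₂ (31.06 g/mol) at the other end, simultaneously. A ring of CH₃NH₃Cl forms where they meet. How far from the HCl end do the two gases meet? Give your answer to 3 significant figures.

The fronts meet when d_HCl + d_CH₃NH₂ = L with d_HCl/d_CH₃NH₂ = √(M_CH₃NH₂/M_HCl) (Graham's law). Here √(M_CH₃NH₂/M_HCl) = √(31.06/36.46) = 0.9230.
With d_HCl + d_CH₃NH₂ = 158 cm, d_CH₃NH₂ = 158/(1 + 0.9230) = 82.16 cm.
d_HCl = 158 − 82.16 = 75.8 cm.

75.8 cm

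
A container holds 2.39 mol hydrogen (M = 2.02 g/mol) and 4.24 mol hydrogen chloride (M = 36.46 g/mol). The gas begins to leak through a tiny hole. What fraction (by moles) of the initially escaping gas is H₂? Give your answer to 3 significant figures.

Effusion rate of each component ∝ n_i/√M_i (partial pressure × 1/√M).
x_H₂(eff) = (n_H₂/√M_H₂) / (n_H₂/√M_H₂ + n_HCl/√M_HCl)
= (2.39/√2.02) / (2.39/√2.02 + 4.24/√36.46) = 1.682/(1.682 + 0.7022) = 0.705.

0.705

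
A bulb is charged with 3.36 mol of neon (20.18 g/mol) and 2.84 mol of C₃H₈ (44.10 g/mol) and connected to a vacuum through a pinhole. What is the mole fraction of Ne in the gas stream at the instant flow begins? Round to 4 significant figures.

0.6362

Effusion rate of each component ∝ n_i/√M_i (partial pressure × 1/√M).
x_Ne(eff) = (n_Ne/√M_Ne) / (n_Ne/√M_Ne + n_C₃H₈/√M_C₃H₈)
= (3.36/√20.18) / (3.36/√20.18 + 2.84/√44.10) = 0.7480/(0.7480 + 0.4277) = 0.6362.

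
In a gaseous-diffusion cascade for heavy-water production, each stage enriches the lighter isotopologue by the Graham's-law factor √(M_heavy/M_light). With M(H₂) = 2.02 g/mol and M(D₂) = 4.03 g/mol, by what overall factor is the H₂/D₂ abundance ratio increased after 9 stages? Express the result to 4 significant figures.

Each stage multiplies the ratio by α = √(4.03/2.02), so after 9 stages the overall factor is α^9 = (4.03/2.02)^(9/2).
= 1.99505^(9/2) = 22.38.

22.38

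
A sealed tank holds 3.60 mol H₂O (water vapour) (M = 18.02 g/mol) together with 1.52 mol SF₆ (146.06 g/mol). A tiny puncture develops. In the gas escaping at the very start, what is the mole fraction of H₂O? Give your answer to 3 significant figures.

0.871

Effusion rate of each component ∝ n_i/√M_i (partial pressure × 1/√M).
So x_H₂O in the escaping gas = (n_H₂O/√M_H₂O) / Σ(n_i/√M_i)
= (3.60/√18.02) / (3.60/√18.02 + 1.52/√146.06) = 0.8481/(0.8481 + 0.1258) = 0.871.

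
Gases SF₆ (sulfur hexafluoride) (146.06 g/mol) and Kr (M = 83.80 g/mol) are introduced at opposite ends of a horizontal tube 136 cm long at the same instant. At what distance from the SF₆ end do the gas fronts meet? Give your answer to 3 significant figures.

58.6 cm

Graham's law gives d_SF₆/d_Kr = rate_SF₆/rate_Kr = √(M_Kr/M_SF₆) = √(83.80/146.06) = 0.7575.
With d_SF₆ + d_Kr = 136 cm, d_Kr = 136/(1 + 0.7575) = 77.38 cm.
d_SF₆ = 136 − 77.38 = 58.6 cm.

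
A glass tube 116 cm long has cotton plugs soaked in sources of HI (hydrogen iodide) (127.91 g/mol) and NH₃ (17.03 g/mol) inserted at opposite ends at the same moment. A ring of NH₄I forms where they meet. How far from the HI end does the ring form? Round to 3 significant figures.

31.0 cm

Graham's law gives d_HI/d_NH₃ = rate_HI/rate_NH₃ = √(M_NH₃/M_HI) = √(17.03/127.91) = 0.3649.
With d_HI + d_NH₃ = 116 cm, d_NH₃ = 116/(1 + 0.3649) = 84.99 cm.
d_HI = 116 − 84.99 = 31.0 cm.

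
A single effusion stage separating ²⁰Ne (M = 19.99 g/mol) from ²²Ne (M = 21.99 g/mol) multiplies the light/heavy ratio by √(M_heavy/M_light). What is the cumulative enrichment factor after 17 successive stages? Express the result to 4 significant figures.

2.249

The single-stage factor is √(M_heavy/M_light), so 17 stages give [√(21.99/19.99)]^17 = (21.99/19.99)^(17/2).
= 1.10005^(17/2) = 2.249.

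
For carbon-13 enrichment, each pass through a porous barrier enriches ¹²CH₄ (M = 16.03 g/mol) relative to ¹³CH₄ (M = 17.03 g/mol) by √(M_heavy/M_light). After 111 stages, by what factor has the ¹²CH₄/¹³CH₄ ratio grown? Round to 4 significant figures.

The single-stage factor is √(M_heavy/M_light), so 111 stages give [√(17.03/16.03)]^111 = (17.03/16.03)^(111/2).
= 1.06238^(111/2) = 28.75.

28.75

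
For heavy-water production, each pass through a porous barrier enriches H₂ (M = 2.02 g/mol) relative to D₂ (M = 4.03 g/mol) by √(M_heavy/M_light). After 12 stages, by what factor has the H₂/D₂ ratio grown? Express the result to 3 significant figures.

The single-stage factor is √(M_heavy/M_light), so 12 stages give [√(4.03/2.02)]^12 = (4.03/2.02)^(12/2).
= 1.99505^6 = 63.1.

63.1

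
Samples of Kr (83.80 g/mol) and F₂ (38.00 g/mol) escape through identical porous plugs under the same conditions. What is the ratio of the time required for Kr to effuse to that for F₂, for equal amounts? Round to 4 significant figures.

From Graham's law, t_Kr/t_F₂ = √(M_Kr/M_F₂) = √(83.80/38.00) = √2.205 = 1.485.

1.485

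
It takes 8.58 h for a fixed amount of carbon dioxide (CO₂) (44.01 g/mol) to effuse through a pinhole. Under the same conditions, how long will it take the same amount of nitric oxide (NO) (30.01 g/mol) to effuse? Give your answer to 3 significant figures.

From Graham's law, t_NO/t_CO₂ = √(M_NO/M_CO₂) = √(30.01/44.01) = √0.6819 = 0.8258.
So the time for NO is 8.58 × 0.8258 = 7.09 h.

7.09 h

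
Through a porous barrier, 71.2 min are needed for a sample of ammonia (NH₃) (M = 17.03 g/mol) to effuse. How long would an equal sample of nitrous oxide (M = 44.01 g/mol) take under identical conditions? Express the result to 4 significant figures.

114.5 min

Since effusion rate ∝ 1/√M, t_N₂O/t_NH₃ = √(M_N₂O/M_NH₃) = √(44.01/17.03) = √2.584 = 1.608.
So the time for N₂O is 71.2 × 1.608 = 114.5 min.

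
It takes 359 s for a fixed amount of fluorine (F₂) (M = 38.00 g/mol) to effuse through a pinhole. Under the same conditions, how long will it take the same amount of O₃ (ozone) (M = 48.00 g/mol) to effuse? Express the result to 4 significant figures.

403.5 s

From Graham's law, t_O₃/t_F₂ = √(M_O₃/M_F₂) = √(48.00/38.00) = √1.263 = 1.124.
So the time for O₃ is 359 × 1.124 = 403.5 s.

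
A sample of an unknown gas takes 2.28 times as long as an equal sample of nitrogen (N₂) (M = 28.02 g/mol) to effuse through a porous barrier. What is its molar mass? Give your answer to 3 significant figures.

Since effusion rate ∝ 1/√M, t_X/t_N₂ = √(M_X/M_N₂).
2.28 = √(M_X/28.02)
M_X = 28.02 × 2.28² = 28.02 × 5.198 = 146 g/mol

146 g/mol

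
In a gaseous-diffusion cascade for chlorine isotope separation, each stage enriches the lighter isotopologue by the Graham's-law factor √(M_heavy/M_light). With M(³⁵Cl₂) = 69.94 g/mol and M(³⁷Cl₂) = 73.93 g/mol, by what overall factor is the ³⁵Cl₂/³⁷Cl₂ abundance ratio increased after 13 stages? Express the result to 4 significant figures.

1.434

After 13 stages the ratio has grown by (√(73.93/69.94))^13 = (73.93/69.94)^(13/2).
= 1.05705^(13/2) = 1.434.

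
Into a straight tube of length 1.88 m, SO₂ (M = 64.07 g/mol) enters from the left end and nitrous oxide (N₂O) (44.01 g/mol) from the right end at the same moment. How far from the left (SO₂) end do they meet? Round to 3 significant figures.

The fronts meet when d_SO₂ + d_N₂O = L with d_SO₂/d_N₂O = √(M_N₂O/M_SO₂) (Graham's law). Here √(M_N₂O/M_SO₂) = √(44.01/64.07) = 0.8288.
With d_SO₂ + d_N₂O = 1.88 m, d_N₂O = 1.88/(1 + 0.8288) = 1.028 m.
d_SO₂ = 1.88 − 1.028 = 0.852 m.

0.852 m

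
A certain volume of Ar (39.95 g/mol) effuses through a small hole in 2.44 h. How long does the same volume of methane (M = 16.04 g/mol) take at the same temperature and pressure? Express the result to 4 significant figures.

From Graham's law, t_CH₄/t_Ar = √(M_CH₄/M_Ar) = √(16.04/39.95) = √0.4015 = 0.6336.
So the time for CH₄ is 2.44 × 0.6336 = 1.546 h.

1.546 h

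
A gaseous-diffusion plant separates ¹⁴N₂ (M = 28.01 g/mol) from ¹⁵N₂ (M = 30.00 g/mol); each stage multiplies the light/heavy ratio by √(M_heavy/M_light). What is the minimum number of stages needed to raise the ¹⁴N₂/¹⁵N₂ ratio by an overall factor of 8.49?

63

With α = √(30.00/28.01) per stage, ln α = ½ ln(1.07105) = 0.03432.
Need α^N ≥ 8.49 ⇒ N ≥ ln(8.49) / ln α = 2.139 / 0.03432 = 62.33.
Minimum whole number of stages: N = 63.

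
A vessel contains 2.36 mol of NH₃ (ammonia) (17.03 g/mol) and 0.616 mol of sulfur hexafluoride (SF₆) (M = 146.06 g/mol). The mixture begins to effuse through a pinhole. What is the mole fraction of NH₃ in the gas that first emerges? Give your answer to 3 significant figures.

0.918

Effusion rate of each component ∝ n_i/√M_i (partial pressure × 1/√M).
x_NH₃(eff) = (n_NH₃/√M_NH₃) / (n_NH₃/√M_NH₃ + n_SF₆/√M_SF₆)
= (2.36/√17.03) / (2.36/√17.03 + 0.616/√146.06) = 0.5719/(0.5719 + 0.05097) = 0.918.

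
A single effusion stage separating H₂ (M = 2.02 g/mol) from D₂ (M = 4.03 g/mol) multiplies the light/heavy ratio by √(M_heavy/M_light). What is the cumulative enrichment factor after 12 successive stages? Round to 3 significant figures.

63.1

Each stage multiplies the ratio by α = √(4.03/2.02), so after 12 stages the overall factor is α^12 = (4.03/2.02)^(12/2).
= 1.99505^6 = 63.1.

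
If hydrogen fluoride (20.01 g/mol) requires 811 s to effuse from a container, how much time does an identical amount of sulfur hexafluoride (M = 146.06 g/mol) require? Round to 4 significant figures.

By Graham's law, t_SF₆/t_HF = √(M_SF₆/M_HF) = √(146.06/20.01) = √7.299 = 2.702.
So the time for SF₆ is 811 × 2.702 = 2191 s.

2191 s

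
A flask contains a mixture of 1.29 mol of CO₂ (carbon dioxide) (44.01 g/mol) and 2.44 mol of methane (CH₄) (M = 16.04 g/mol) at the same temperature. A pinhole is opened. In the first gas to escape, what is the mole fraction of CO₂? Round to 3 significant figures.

Rate_i ∝ x_i/√M_i (Graham's law weighted by mole fraction), so the effusate composition follows n_i/√M_i.
Mole fraction of CO₂ in the effusate = (n_CO₂/√M_CO₂) / (n_CO₂/√M_CO₂ + n_CH₄/√M_CH₄)
= (1.29/√44.01) / (1.29/√44.01 + 2.44/√16.04) = 0.1945/(0.1945 + 0.6092) = 0.242.

0.242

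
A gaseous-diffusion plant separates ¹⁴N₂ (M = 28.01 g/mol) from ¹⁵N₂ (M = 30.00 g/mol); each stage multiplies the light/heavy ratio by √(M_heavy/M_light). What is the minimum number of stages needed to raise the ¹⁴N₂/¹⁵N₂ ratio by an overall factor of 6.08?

53

Per stage α = (30.00/28.01)^(1/2) = 1.07105^0.5, giving ln α = 0.03432.
Need α^N ≥ 6.08 ⇒ N ≥ ln(6.08) / ln α = 1.805 / 0.03432 = 52.60.
Rounding up, N = 53 stages.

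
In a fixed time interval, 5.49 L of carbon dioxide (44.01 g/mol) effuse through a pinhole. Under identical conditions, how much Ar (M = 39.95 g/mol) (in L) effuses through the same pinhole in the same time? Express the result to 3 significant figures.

Since effusion rate ∝ 1/√M, rate_Ar/rate_CO₂ = √(M_CO₂/M_Ar) = √(44.01/39.95) = √1.102 = 1.050.
So the volume for Ar is 5.49 × 1.050 = 5.76 L.

5.76 L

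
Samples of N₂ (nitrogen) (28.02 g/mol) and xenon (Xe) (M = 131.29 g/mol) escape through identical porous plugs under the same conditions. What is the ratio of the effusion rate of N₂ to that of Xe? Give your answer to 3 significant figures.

Since effusion rate ∝ 1/√M, rate_N₂/rate_Xe = √(M_Xe/M_N₂) = √(131.29/28.02) = √4.686 = 2.16.

2.16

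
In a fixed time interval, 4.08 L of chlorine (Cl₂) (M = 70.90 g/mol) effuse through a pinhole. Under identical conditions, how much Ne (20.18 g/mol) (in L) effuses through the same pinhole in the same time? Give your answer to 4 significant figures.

7.648 L

By Graham's law, rate_Ne/rate_Cl₂ = √(M_Cl₂/M_Ne) = √(70.90/20.18) = √3.513 = 1.874.
So the volume for Ne is 4.08 × 1.874 = 7.648 L.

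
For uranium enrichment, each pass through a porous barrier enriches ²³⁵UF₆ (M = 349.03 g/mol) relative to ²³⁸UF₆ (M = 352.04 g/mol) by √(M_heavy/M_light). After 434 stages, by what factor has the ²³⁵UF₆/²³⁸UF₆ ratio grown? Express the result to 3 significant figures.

6.45

The single-stage factor is √(M_heavy/M_light), so 434 stages give [√(352.04/349.03)]^434 = (352.04/349.03)^(434/2).
= 1.00862^217 = 6.45.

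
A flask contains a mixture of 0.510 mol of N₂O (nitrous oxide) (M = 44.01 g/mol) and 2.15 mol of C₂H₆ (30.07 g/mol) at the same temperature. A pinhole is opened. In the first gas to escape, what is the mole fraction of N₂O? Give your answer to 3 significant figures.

0.164

The effusion rate of species i is ∝ p_i/√M_i ∝ n_i/√M_i.
x_N₂O(eff) = (n_N₂O/√M_N₂O) / (n_N₂O/√M_N₂O + n_C₂H₆/√M_C₂H₆)
= (0.510/√44.01) / (0.510/√44.01 + 2.15/√30.07) = 0.07688/(0.07688 + 0.3921) = 0.164.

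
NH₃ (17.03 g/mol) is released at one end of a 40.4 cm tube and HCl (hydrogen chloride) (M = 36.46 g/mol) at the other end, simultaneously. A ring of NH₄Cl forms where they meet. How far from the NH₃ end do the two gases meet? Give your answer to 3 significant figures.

In equal time, each gas travels a distance ∝ its rate ∝ 1/√M, so d_NH₃/d_HCl = √(M_HCl/M_NH₃) = √(36.46/17.03) = 1.463.
With d_NH₃ + d_HCl = 40.4 cm, d_HCl = 40.4/(1 + 1.463) = 16.40 cm.
d_NH₃ = 40.4 − 16.40 = 24.0 cm.

24.0 cm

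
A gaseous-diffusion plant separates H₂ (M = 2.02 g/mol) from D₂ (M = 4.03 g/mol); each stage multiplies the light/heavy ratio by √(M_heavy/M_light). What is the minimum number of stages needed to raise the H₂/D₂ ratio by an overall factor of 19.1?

Per stage α = (4.03/2.02)^(1/2) = 1.99505^0.5, giving ln α = 0.3453.
Need α^N ≥ 19.1 ⇒ N ≥ ln(19.1) / ln α = 2.950 / 0.3453 = 8.54.
Minimum whole number of stages: N = 9.

9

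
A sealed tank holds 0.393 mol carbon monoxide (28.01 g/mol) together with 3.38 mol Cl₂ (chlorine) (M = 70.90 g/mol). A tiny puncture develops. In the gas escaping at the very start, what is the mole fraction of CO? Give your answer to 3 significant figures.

0.156

Effusion rate of each component ∝ n_i/√M_i (partial pressure × 1/√M).
x_CO(eff) = (n_CO/√M_CO) / (n_CO/√M_CO + n_Cl₂/√M_Cl₂)
= (0.393/√28.01) / (0.393/√28.01 + 3.38/√70.90) = 0.07426/(0.07426 + 0.4014) = 0.156.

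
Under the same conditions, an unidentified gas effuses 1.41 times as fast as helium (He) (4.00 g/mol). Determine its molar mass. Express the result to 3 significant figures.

Since effusion rate ∝ 1/√M, rate_X/rate_He = √(M_He/M_X).
1.41 = √(4.00/M_X)
M_X = 4.00 / 1.41² = 4.00 / 1.988 = 2.01 g/mol

2.01 g/mol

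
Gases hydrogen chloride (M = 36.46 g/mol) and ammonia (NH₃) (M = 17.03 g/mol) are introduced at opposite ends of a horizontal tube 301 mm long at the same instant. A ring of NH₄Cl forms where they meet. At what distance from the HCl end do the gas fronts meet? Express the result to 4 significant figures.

122.2 mm

The fronts meet when d_HCl + d_NH₃ = L with d_HCl/d_NH₃ = √(M_NH₃/M_HCl) (Graham's law). Here √(M_NH₃/M_HCl) = √(17.03/36.46) = 0.6834.
With d_HCl + d_NH₃ = 301 mm, d_NH₃ = 301/(1 + 0.6834) = 178.8 mm.
d_HCl = 301 − 178.8 = 122.2 mm.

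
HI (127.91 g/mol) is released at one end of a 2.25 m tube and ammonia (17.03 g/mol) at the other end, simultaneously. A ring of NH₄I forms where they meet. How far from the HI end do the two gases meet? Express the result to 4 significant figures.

0.6015 m

The fronts meet when d_HI + d_NH₃ = L with d_HI/d_NH₃ = √(M_NH₃/M_HI) (Graham's law). Here √(M_NH₃/M_HI) = √(17.03/127.91) = 0.3649.
With d_HI + d_NH₃ = 2.25 m, d_NH₃ = 2.25/(1 + 0.3649) = 1.648 m.
d_HI = 2.25 − 1.648 = 0.6015 m.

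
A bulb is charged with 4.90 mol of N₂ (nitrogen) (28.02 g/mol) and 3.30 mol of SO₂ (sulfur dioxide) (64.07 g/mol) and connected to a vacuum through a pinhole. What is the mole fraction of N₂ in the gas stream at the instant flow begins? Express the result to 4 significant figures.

0.6919

Each component's effusion rate ∝ (its partial pressure)·(1/√M) ∝ n_i/√M_i.
Mole fraction of N₂ in the effusate = (n_N₂/√M_N₂) / (n_N₂/√M_N₂ + n_SO₂/√M_SO₂)
= (4.90/√28.02) / (4.90/√28.02 + 3.30/√64.07) = 0.9257/(0.9257 + 0.4123) = 0.6919.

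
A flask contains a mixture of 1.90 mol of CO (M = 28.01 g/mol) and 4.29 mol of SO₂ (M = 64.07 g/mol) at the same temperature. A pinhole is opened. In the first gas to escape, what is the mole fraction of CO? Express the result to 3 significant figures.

0.401

Effusion rate of each component ∝ n_i/√M_i (partial pressure × 1/√M).
So x_CO in the escaping gas = (n_CO/√M_CO) / Σ(n_i/√M_i)
= (1.90/√28.01) / (1.90/√28.01 + 4.29/√64.07) = 0.3590/(0.3590 + 0.5360) = 0.401.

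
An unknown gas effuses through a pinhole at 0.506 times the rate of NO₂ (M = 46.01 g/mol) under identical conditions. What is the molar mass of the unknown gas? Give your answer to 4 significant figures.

179.7 g/mol

Using Graham's law: rate_X/rate_NO₂ = √(M_NO₂/M_X).
0.506 = √(46.01/M_X)
M_X = 46.01 / 0.506² = 46.01 / 0.2560 = 179.7 g/mol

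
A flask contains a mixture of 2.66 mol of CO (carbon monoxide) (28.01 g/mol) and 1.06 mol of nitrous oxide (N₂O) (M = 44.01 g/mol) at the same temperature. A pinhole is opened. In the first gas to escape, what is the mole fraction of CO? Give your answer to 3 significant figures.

Effusion rate of each component ∝ n_i/√M_i (partial pressure × 1/√M).
x_CO(eff) = (n_CO/√M_CO) / (n_CO/√M_CO + n_N₂O/√M_N₂O)
= (2.66/√28.01) / (2.66/√28.01 + 1.06/√44.01) = 0.5026/(0.5026 + 0.1598) = 0.759.

0.759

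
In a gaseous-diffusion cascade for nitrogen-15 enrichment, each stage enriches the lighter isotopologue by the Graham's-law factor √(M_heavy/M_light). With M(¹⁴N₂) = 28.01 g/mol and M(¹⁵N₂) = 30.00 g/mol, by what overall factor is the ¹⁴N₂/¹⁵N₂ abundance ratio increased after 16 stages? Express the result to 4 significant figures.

The single-stage factor is √(M_heavy/M_light), so 16 stages give [√(30.00/28.01)]^16 = (30.00/28.01)^(16/2).
= 1.07105^8 = 1.732.

1.732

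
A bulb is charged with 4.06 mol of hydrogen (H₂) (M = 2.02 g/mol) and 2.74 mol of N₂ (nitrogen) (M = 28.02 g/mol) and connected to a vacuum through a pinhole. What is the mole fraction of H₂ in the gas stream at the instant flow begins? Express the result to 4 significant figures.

Each component's effusion rate ∝ (its partial pressure)·(1/√M) ∝ n_i/√M_i.
Mole fraction of H₂ in the effusate = (n_H₂/√M_H₂) / (n_H₂/√M_H₂ + n_N₂/√M_N₂)
= (4.06/√2.02) / (4.06/√2.02 + 2.74/√28.02) = 2.857/(2.857 + 0.5176) = 0.8466.

0.8466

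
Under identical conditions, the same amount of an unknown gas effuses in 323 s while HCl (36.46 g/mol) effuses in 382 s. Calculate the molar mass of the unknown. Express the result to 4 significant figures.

26.07 g/mol

From Graham's law, t_X/t_HCl = √(M_X/M_HCl).
323/382 = 0.8455 = √(M_X/36.46)
M_X = 36.46 × 0.8455² = 36.46 × 0.7150 = 26.07 g/mol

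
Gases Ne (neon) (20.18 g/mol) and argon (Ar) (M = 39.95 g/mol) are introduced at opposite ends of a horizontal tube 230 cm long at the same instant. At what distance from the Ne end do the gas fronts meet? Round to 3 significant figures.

The fronts meet when d_Ne + d_Ar = L with d_Ne/d_Ar = √(M_Ar/M_Ne) (Graham's law). Here √(M_Ar/M_Ne) = √(39.95/20.18) = 1.407.
With d_Ne + d_Ar = 230 cm, d_Ar = 230/(1 + 1.407) = 95.55 cm.
d_Ne = 230 − 95.55 = 134 cm.

134 cm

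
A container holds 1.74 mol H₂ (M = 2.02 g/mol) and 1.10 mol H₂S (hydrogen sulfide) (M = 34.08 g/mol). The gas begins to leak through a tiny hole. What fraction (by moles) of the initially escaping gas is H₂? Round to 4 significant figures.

0.8666

Each component's effusion rate ∝ (its partial pressure)·(1/√M) ∝ n_i/√M_i.
So x_H₂ in the escaping gas = (n_H₂/√M_H₂) / Σ(n_i/√M_i)
= (1.74/√2.02) / (1.74/√2.02 + 1.10/√34.08) = 1.224/(1.224 + 0.1884) = 0.8666.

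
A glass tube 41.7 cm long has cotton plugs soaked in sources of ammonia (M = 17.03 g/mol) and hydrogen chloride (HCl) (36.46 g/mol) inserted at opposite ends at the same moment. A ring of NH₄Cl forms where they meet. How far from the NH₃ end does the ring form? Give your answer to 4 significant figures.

24.77 cm

Graham's law gives d_NH₃/d_HCl = rate_NH₃/rate_HCl = √(M_HCl/M_NH₃) = √(36.46/17.03) = 1.463.
With d_NH₃ + d_HCl = 41.7 cm, d_HCl = 41.7/(1 + 1.463) = 16.93 cm.
d_NH₃ = 41.7 − 16.93 = 24.77 cm.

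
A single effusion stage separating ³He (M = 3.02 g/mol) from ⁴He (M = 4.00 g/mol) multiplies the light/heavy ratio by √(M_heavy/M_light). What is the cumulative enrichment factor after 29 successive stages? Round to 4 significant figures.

58.85

After 29 stages the ratio has grown by (√(4.00/3.02))^29 = (4.00/3.02)^(29/2).
= 1.32450^(29/2) = 58.85.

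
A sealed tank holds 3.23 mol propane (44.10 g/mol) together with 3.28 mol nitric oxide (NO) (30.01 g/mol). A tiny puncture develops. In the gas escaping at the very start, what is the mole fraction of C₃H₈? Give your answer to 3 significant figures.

0.448

Each component's effusion rate ∝ (its partial pressure)·(1/√M) ∝ n_i/√M_i.
x_C₃H₈(eff) = (n_C₃H₈/√M_C₃H₈) / (n_C₃H₈/√M_C₃H₈ + n_NO/√M_NO)
= (3.23/√44.10) / (3.23/√44.10 + 3.28/√30.01) = 0.4864/(0.4864 + 0.5987) = 0.448.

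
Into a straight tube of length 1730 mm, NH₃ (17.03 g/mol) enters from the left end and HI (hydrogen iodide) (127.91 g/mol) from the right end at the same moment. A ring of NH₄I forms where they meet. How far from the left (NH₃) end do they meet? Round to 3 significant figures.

1270 mm

The fronts meet when d_NH₃ + d_HI = L with d_NH₃/d_HI = √(M_HI/M_NH₃) (Graham's law). Here √(M_HI/M_NH₃) = √(127.91/17.03) = 2.741.
With d_NH₃ + d_HI = 1730 mm, d_HI = 1730/(1 + 2.741) = 462.5 mm.
d_NH₃ = 1730 − 462.5 = 1270 mm.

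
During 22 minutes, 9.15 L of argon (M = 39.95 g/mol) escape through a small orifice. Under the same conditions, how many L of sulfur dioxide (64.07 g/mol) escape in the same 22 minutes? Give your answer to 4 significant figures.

Using Graham's law: rate_SO₂/rate_Ar = √(M_Ar/M_SO₂) = √(39.95/64.07) = √0.6235 = 0.7896.
So the volume for SO₂ is 9.15 × 0.7896 = 7.225 L.

7.225 L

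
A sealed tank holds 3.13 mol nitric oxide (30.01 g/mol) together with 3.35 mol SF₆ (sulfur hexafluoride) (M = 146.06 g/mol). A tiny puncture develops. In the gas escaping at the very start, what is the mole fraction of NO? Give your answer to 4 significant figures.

0.6733

Rate_i ∝ x_i/√M_i (Graham's law weighted by mole fraction), so the effusate composition follows n_i/√M_i.
So x_NO in the escaping gas = (n_NO/√M_NO) / Σ(n_i/√M_i)
= (3.13/√30.01) / (3.13/√30.01 + 3.35/√146.06) = 0.5714/(0.5714 + 0.2772) = 0.6733.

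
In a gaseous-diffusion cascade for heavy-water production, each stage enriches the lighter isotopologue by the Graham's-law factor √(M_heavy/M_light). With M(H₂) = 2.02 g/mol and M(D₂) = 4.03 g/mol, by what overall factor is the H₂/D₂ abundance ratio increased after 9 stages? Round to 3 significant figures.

Each stage multiplies the ratio by α = √(4.03/2.02), so after 9 stages the overall factor is α^9 = (4.03/2.02)^(9/2).
= 1.99505^(9/2) = 22.4.

22.4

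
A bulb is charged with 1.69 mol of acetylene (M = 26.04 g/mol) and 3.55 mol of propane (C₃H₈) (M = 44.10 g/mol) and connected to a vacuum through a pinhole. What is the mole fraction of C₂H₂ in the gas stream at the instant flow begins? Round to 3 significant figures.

0.383

Effusion rate of each component ∝ n_i/√M_i (partial pressure × 1/√M).
x_C₂H₂(eff) = (n_C₂H₂/√M_C₂H₂) / (n_C₂H₂/√M_C₂H₂ + n_C₃H₈/√M_C₃H₈)
= (1.69/√26.04) / (1.69/√26.04 + 3.55/√44.10) = 0.3312/(0.3312 + 0.5346) = 0.383.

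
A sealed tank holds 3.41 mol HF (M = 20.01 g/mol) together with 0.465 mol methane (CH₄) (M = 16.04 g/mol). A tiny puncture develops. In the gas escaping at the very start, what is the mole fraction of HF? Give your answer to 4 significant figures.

0.8678

Rate_i ∝ x_i/√M_i (Graham's law weighted by mole fraction), so the effusate composition follows n_i/√M_i.
x_HF(eff) = (n_HF/√M_HF) / (n_HF/√M_HF + n_CH₄/√M_CH₄)
= (3.41/√20.01) / (3.41/√20.01 + 0.465/√16.04) = 0.7623/(0.7623 + 0.1161) = 0.8678.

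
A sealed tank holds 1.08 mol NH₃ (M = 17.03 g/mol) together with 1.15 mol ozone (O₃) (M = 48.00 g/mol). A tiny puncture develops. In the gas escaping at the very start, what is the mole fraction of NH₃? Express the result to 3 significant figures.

0.612

Each component's effusion rate ∝ (its partial pressure)·(1/√M) ∝ n_i/√M_i.
So x_NH₃ in the escaping gas = (n_NH₃/√M_NH₃) / Σ(n_i/√M_i)
= (1.08/√17.03) / (1.08/√17.03 + 1.15/√48.00) = 0.2617/(0.2617 + 0.1660) = 0.612.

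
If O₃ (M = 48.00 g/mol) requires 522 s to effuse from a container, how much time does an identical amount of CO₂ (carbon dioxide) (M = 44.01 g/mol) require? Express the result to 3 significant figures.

From Graham's law, t_CO₂/t_O₃ = √(M_CO₂/M_O₃) = √(44.01/48.00) = √0.9169 = 0.9575.
So the time for CO₂ is 522 × 0.9575 = 500 s.

500 s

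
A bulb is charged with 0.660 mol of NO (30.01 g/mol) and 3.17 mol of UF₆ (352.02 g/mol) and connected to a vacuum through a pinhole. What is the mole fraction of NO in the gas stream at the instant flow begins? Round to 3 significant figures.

Each component's effusion rate ∝ (its partial pressure)·(1/√M) ∝ n_i/√M_i.
So x_NO in the escaping gas = (n_NO/√M_NO) / Σ(n_i/√M_i)
= (0.660/√30.01) / (0.660/√30.01 + 3.17/√352.02) = 0.1205/(0.1205 + 0.1690) = 0.416.

0.416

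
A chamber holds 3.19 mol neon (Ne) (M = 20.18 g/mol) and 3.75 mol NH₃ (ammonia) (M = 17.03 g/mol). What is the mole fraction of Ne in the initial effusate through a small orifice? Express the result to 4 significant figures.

0.4387

Each component's effusion rate ∝ (its partial pressure)·(1/√M) ∝ n_i/√M_i.
Mole fraction of Ne in the effusate = (n_Ne/√M_Ne) / (n_Ne/√M_Ne + n_NH₃/√M_NH₃)
= (3.19/√20.18) / (3.19/√20.18 + 3.75/√17.03) = 0.7101/(0.7101 + 0.9087) = 0.4387.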